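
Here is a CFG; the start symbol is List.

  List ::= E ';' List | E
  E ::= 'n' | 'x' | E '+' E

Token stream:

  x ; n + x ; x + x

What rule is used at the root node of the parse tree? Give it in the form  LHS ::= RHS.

[List [E x] ; [List [E [E n] + [E x]] ; [List [E [E x] + [E x]]]]]

List ::= E ';' List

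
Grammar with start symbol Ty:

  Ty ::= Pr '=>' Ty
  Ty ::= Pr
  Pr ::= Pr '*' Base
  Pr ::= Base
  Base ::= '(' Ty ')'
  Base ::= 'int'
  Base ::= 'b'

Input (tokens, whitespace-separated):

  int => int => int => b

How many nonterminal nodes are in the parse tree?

12

[Ty [Pr [Base int]] => [Ty [Pr [Base int]] => [Ty [Pr [Base int]] => [Ty [Pr [Base b]]]]]]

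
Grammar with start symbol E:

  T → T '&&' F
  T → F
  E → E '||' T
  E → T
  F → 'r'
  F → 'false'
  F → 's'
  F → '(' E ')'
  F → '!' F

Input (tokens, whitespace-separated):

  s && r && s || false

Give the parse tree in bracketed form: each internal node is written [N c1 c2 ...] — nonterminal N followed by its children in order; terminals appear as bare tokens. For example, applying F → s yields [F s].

E
E || T
T || T
T && F || T
T && F && F || T
F && F && F || T
s && F && F || T
s && r && F || T
s && r && s || T
s && r && s || F
s && r && s || false

[E [E [T [T [T [F s]] && [F r]] && [F s]]] || [T [F false]]]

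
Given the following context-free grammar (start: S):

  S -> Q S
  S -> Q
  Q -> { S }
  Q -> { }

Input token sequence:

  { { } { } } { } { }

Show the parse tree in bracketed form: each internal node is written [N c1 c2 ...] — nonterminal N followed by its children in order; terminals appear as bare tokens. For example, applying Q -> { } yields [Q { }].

S
Q S
{ S } S
{ Q S } S
{ { } S } S
{ { } Q } S
{ { } { } } S
{ { } { } } Q S
{ { } { } } { } S
{ { } { } } { } Q
{ { } { } } { } { }

[S [Q { [S [Q { }] [S [Q { }]]] }] [S [Q { }] [S [Q { }]]]]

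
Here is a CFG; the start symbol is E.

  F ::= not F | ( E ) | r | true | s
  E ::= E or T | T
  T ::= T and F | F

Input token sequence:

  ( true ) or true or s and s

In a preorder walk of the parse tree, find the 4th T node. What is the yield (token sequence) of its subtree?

[E [E [E [T [F ( [E [T [F true]]] )]]] or [T [F true]]] or [T [T [F s]] and [F s]]]

s and s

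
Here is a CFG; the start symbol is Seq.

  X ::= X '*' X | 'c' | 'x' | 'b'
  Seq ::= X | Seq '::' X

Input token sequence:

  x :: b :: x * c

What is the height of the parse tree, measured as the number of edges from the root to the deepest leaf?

[Seq [Seq [Seq [X x]] :: [X b]] :: [X [X x] * [X c]]]

4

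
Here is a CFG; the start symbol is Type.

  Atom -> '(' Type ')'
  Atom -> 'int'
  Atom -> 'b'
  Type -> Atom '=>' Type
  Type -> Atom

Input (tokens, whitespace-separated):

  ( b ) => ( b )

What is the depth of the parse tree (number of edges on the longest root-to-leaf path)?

5

[Type [Atom ( [Type [Atom b]] )] => [Type [Atom ( [Type [Atom b]] )]]]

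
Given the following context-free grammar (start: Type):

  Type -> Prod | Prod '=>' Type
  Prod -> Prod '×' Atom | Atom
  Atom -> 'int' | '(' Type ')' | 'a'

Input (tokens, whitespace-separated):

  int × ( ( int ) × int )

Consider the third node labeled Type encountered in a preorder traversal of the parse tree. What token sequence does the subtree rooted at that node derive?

int

[Type [Prod [Prod [Atom int]] × [Atom ( [Type [Prod [Prod [Atom ( [Type [Prod [Atom int]]] )]] × [Atom int]]] )]]]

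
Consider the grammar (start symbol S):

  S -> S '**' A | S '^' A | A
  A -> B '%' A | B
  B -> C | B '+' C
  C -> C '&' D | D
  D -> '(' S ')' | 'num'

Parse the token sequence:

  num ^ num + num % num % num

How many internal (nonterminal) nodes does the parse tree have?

21

[S [S [A [B [C [D num]]]]] ^ [A [B [B [C [D num]]] + [C [D num]]] % [A [B [C [D num]]] % [A [B [C [D num]]]]]]]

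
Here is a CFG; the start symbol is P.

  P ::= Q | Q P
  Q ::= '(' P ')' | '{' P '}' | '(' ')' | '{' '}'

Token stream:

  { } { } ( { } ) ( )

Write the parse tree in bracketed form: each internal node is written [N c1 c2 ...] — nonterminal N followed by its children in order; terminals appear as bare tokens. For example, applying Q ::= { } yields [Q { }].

P
Q P
{ } P
{ } Q P
{ } { } P
{ } { } Q P
{ } { } ( P ) P
{ } { } ( Q ) P
{ } { } ( { } ) P
{ } { } ( { } ) Q
{ } { } ( { } ) ( )

[P [Q { }] [P [Q { }] [P [Q ( [P [Q { }]] )] [P [Q ( )]]]]]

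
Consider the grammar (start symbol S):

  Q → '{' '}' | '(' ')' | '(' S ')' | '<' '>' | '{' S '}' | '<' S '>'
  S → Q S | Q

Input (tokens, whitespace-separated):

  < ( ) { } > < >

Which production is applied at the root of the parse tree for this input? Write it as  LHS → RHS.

[S [Q < [S [Q ( )] [S [Q { }]]] >] [S [Q < >]]]

S → Q S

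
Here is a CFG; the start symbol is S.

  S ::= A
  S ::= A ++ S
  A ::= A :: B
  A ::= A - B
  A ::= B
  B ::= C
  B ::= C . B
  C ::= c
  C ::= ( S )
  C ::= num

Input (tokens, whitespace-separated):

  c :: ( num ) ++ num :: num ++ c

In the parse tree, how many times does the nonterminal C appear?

[S [A [A [B [C c]]] :: [B [C ( [S [A [B [C num]]]] )]]] ++ [S [A [A [B [C num]]] :: [B [C num]]] ++ [S [A [B [C c]]]]]]

6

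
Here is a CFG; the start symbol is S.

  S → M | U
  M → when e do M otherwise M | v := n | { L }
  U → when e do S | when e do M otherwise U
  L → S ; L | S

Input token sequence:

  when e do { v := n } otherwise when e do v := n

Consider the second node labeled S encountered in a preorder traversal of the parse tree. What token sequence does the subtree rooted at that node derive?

[S [U when e do [M { [L [S [M v := n]]] }] otherwise [U when e do [S [M v := n]]]]]

v := n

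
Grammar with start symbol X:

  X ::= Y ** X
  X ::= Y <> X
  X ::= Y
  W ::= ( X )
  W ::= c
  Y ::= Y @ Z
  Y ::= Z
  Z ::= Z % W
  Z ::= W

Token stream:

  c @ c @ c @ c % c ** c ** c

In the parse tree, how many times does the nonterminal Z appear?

[X [Y [Y [Y [Y [Z [W c]]] @ [Z [W c]]] @ [Z [W c]]] @ [Z [Z [W c]] % [W c]]] ** [X [Y [Z [W c]]] ** [X [Y [Z [W c]]]]]]

7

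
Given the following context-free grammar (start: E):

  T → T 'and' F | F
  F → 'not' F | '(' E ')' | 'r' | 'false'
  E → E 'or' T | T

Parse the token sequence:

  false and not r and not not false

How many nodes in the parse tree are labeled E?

1

[E [T [T [T [F false]] and [F not [F r]]] and [F not [F not [F false]]]]]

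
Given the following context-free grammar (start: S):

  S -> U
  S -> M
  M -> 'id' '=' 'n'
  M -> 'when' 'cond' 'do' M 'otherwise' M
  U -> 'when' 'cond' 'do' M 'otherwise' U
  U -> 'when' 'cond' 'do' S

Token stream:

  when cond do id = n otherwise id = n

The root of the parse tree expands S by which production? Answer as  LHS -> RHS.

[S [M when cond do [M id = n] otherwise [M id = n]]]

S -> M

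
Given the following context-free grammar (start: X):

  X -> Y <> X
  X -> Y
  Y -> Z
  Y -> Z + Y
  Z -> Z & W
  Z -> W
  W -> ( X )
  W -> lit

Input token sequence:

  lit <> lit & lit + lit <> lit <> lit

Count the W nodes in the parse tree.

[X [Y [Z [W lit]]] <> [X [Y [Z [Z [W lit]] & [W lit]] + [Y [Z [W lit]]]] <> [X [Y [Z [W lit]]] <> [X [Y [Z [W lit]]]]]]]

6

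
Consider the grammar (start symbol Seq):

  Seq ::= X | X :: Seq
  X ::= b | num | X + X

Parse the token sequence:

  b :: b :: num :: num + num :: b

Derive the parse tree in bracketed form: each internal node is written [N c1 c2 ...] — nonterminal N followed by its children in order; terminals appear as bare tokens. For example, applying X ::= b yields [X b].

Seq
X :: Seq
b :: Seq
b :: X :: Seq
b :: b :: Seq
b :: b :: X :: Seq
b :: b :: num :: Seq
b :: b :: num :: X :: Seq
b :: b :: num :: X + X :: Seq
b :: b :: num :: num + X :: Seq
b :: b :: num :: num + num :: Seq
b :: b :: num :: num + num :: X
b :: b :: num :: num + num :: b

[Seq [X b] :: [Seq [X b] :: [Seq [X num] :: [Seq [X [X num] + [X num]] :: [Seq [X b]]]]]]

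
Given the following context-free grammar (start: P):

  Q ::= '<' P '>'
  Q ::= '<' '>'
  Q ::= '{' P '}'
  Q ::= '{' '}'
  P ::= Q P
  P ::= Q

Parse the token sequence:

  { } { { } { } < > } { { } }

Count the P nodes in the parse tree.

7

[P [Q { }] [P [Q { [P [Q { }] [P [Q { }] [P [Q < >]]]] }] [P [Q { [P [Q { }]] }]]]]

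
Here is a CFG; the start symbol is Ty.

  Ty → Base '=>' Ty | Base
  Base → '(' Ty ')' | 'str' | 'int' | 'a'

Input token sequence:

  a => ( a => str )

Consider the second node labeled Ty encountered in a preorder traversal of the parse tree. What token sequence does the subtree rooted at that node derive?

[Ty [Base a] => [Ty [Base ( [Ty [Base a] => [Ty [Base str]]] )]]]

( a => str )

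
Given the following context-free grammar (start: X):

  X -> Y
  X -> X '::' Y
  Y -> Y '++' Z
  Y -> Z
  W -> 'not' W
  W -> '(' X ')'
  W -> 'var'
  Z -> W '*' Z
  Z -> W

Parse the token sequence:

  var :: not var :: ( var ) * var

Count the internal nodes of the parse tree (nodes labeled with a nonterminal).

19

[X [X [X [Y [Z [W var]]]] :: [Y [Z [W not [W var]]]]] :: [Y [Z [W ( [X [Y [Z [W var]]]] )] * [Z [W var]]]]]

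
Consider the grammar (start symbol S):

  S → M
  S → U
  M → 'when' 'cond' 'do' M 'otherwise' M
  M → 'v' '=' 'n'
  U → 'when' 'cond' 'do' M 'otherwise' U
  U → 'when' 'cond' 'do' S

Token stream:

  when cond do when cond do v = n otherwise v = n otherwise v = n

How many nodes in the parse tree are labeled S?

[S [M when cond do [M when cond do [M v = n] otherwise [M v = n]] otherwise [M v = n]]]

1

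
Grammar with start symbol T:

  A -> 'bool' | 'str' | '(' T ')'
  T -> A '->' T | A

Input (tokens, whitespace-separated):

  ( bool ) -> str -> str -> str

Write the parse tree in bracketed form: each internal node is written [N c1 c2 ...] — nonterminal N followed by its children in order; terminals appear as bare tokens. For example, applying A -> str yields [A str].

T
A -> T
( T ) -> T
( A ) -> T
( bool ) -> T
( bool ) -> A -> T
( bool ) -> str -> T
( bool ) -> str -> A -> T
( bool ) -> str -> str -> T
( bool ) -> str -> str -> A
( bool ) -> str -> str -> str

[T [A ( [T [A bool]] )] -> [T [A str] -> [T [A str] -> [T [A str]]]]]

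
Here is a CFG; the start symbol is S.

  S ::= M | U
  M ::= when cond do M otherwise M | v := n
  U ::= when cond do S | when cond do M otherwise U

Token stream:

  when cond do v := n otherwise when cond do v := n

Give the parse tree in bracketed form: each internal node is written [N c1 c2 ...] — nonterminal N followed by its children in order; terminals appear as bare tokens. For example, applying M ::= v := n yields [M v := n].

S
U
when cond do M otherwise U
when cond do v := n otherwise U
when cond do v := n otherwise when cond do S
when cond do v := n otherwise when cond do M
when cond do v := n otherwise when cond do v := n

[S [U when cond do [M v := n] otherwise [U when cond do [S [M v := n]]]]]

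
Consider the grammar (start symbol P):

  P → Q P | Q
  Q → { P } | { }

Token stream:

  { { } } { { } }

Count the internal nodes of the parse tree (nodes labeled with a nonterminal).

8

[P [Q { [P [Q { }]] }] [P [Q { [P [Q { }]] }]]]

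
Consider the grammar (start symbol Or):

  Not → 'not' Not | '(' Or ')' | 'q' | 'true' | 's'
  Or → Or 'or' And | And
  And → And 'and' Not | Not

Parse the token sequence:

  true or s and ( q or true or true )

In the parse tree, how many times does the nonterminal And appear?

[Or [Or [And [Not true]]] or [And [And [Not s]] and [Not ( [Or [Or [Or [And [Not q]]] or [And [Not true]]] or [And [Not true]]] )]]]

6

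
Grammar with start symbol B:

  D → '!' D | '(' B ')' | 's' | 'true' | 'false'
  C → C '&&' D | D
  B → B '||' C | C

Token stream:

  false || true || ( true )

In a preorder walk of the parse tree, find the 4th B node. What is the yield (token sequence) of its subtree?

true

[B [B [B [C [D false]]] || [C [D true]]] || [C [D ( [B [C [D true]]] )]]]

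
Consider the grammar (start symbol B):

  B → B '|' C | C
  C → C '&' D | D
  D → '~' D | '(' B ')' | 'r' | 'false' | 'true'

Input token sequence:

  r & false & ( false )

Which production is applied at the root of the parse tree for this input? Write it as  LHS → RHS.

[B [C [C [C [D r]] & [D false]] & [D ( [B [C [D false]]] )]]]

B → C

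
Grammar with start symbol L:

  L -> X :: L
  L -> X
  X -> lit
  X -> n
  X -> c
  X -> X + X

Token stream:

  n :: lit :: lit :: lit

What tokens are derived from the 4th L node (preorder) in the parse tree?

lit

[L [X n] :: [L [X lit] :: [L [X lit] :: [L [X lit]]]]]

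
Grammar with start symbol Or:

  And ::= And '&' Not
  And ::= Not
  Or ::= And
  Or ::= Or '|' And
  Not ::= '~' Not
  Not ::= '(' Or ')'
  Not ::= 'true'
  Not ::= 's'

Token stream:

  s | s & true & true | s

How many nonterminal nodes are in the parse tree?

13

[Or [Or [Or [And [Not s]]] | [And [And [And [Not s]] & [Not true]] & [Not true]]] | [And [Not s]]]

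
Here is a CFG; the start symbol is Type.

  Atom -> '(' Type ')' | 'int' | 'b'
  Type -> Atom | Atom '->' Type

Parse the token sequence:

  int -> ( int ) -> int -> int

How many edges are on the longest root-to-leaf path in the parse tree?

5

[Type [Atom int] -> [Type [Atom ( [Type [Atom int]] )] -> [Type [Atom int] -> [Type [Atom int]]]]]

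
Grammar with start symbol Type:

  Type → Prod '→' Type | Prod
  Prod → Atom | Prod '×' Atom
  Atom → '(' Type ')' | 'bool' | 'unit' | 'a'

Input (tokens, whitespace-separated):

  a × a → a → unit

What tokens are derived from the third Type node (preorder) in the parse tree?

unit

[Type [Prod [Prod [Atom a]] × [Atom a]] → [Type [Prod [Atom a]] → [Type [Prod [Atom unit]]]]]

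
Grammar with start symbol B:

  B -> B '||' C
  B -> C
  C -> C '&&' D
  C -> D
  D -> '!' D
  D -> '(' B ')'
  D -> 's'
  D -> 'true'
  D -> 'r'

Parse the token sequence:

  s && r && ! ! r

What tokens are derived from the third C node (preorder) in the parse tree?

[B [C [C [C [D s]] && [D r]] && [D ! [D ! [D r]]]]]

s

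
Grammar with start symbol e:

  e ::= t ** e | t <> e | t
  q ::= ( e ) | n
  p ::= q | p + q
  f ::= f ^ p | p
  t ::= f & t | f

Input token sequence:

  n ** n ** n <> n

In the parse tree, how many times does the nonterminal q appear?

[e [t [f [p [q n]]]] ** [e [t [f [p [q n]]]] ** [e [t [f [p [q n]]]] <> [e [t [f [p [q n]]]]]]]]

4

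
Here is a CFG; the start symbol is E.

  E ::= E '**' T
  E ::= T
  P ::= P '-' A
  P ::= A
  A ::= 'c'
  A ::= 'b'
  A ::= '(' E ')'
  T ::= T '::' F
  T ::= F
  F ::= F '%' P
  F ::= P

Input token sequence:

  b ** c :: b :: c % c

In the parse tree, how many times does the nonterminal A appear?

5

[E [E [T [F [P [A b]]]]] ** [T [T [T [F [P [A c]]]] :: [F [P [A b]]]] :: [F [F [P [A c]]] % [P [A c]]]]]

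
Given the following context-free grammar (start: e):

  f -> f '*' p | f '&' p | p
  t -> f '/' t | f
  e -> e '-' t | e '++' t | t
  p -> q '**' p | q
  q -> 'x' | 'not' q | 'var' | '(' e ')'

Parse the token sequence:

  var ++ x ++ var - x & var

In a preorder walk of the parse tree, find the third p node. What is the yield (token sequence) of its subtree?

[e [e [e [e [t [f [p [q var]]]]] ++ [t [f [p [q x]]]]] ++ [t [f [p [q var]]]]] - [t [f [f [p [q x]]] & [p [q var]]]]]

var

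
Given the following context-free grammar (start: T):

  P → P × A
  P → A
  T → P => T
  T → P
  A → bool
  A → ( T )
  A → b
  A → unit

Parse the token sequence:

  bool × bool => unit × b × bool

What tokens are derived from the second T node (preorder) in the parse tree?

unit × b × bool

[T [P [P [A bool]] × [A bool]] => [T [P [P [P [A unit]] × [A b]] × [A bool]]]]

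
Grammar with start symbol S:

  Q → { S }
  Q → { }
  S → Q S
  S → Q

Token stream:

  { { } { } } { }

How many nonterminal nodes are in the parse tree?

8

[S [Q { [S [Q { }] [S [Q { }]]] }] [S [Q { }]]]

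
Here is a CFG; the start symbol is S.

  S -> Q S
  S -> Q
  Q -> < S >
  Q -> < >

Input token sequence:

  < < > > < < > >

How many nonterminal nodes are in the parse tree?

8

[S [Q < [S [Q < >]] >] [S [Q < [S [Q < >]] >]]]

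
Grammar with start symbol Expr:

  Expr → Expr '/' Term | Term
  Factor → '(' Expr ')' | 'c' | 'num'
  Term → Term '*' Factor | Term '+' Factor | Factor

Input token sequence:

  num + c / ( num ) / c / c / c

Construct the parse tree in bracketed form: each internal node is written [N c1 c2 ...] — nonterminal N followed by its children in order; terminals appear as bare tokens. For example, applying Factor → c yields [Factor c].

Expr
Expr / Term
Expr / Term / Term
Expr / Term / Term / Term
Expr / Term / Term / Term / Term
Term / Term / Term / Term / Term
Term + Factor / Term / Term / Term / Term
Factor + Factor / Term / Term / Term / Term
num + Factor / Term / Term / Term / Term
num + c / Term / Term / Term / Term
num + c / Factor / Term / Term / Term
num + c / ( Expr ) / Term / Term / Term
num + c / ( Term ) / Term / Term / Term
num + c / ( Factor ) / Term / Term / Term
num + c / ( num ) / Term / Term / Term
num + c / ( num ) / Factor / Term / Term
num + c / ( num ) / c / Term / Term
num + c / ( num ) / c / Factor / Term
num + c / ( num ) / c / c / Term
num + c / ( num ) / c / c / Factor
num + c / ( num ) / c / c / c

[Expr [Expr [Expr [Expr [Expr [Term [Term [Factor num]] + [Factor c]]] / [Term [Factor ( [Expr [Term [Factor num]]] )]]] / [Term [Factor c]]] / [Term [Factor c]]] / [Term [Factor c]]]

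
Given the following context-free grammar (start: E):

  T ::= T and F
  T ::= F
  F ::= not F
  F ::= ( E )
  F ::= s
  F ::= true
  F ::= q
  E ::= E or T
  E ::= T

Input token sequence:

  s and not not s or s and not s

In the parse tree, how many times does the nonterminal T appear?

[E [E [T [T [F s]] and [F not [F not [F s]]]]] or [T [T [F s]] and [F not [F s]]]]

4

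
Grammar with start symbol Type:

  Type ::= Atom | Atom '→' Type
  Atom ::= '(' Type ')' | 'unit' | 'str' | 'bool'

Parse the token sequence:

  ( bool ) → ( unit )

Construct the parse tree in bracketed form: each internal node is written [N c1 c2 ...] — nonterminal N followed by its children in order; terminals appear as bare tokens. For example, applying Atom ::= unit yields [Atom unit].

[Type [Atom ( [Type [Atom bool]] )] → [Type [Atom ( [Type [Atom unit]] )]]]

Type
Atom → Type
( Type ) → Type
( Atom ) → Type
( bool ) → Type
( bool ) → Atom
( bool ) → ( Type )
( bool ) → ( Atom )
( bool ) → ( unit )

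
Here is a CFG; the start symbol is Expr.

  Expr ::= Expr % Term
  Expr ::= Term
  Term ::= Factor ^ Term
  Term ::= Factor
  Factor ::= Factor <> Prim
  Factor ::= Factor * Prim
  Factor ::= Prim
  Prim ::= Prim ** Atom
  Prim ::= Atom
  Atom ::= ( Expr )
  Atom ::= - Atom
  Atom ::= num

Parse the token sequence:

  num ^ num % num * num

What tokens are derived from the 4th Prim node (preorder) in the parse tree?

num

[Expr [Expr [Term [Factor [Prim [Atom num]]] ^ [Term [Factor [Prim [Atom num]]]]]] % [Term [Factor [Factor [Prim [Atom num]]] * [Prim [Atom num]]]]]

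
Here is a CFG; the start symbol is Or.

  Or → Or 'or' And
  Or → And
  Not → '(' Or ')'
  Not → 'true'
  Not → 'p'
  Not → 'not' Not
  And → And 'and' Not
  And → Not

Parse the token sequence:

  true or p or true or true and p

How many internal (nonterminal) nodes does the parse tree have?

[Or [Or [Or [Or [And [Not true]]] or [And [Not p]]] or [And [Not true]]] or [And [And [Not true]] and [Not p]]]

14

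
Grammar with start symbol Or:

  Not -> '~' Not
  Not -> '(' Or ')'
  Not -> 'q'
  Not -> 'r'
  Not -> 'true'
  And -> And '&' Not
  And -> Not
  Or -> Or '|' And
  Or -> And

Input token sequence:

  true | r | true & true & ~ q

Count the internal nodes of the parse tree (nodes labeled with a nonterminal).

[Or [Or [Or [And [Not true]]] | [And [Not r]]] | [And [And [And [Not true]] & [Not true]] & [Not ~ [Not q]]]]

14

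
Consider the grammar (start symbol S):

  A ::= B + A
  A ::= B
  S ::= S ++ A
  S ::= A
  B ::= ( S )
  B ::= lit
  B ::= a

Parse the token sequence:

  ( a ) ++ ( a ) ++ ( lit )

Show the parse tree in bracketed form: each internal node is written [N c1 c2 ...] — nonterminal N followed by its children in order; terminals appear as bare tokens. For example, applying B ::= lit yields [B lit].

[S [S [S [A [B ( [S [A [B a]]] )]]] ++ [A [B ( [S [A [B a]]] )]]] ++ [A [B ( [S [A [B lit]]] )]]]

S
S ++ A
S ++ A ++ A
A ++ A ++ A
B ++ A ++ A
( S ) ++ A ++ A
( A ) ++ A ++ A
( B ) ++ A ++ A
( a ) ++ A ++ A
( a ) ++ B ++ A
( a ) ++ ( S ) ++ A
( a ) ++ ( A ) ++ A
( a ) ++ ( B ) ++ A
( a ) ++ ( a ) ++ A
( a ) ++ ( a ) ++ B
( a ) ++ ( a ) ++ ( S )
( a ) ++ ( a ) ++ ( A )
( a ) ++ ( a ) ++ ( B )
( a ) ++ ( a ) ++ ( lit )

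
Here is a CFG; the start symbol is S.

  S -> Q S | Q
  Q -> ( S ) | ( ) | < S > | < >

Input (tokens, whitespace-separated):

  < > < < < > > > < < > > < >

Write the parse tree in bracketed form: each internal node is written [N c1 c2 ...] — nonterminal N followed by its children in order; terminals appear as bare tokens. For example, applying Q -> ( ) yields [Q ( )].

[S [Q < >] [S [Q < [S [Q < [S [Q < >]] >]] >] [S [Q < [S [Q < >]] >] [S [Q < >]]]]]

S
Q S
< > S
< > Q S
< > < S > S
< > < Q > S
< > < < S > > S
< > < < Q > > S
< > < < < > > > S
< > < < < > > > Q S
< > < < < > > > < S > S
< > < < < > > > < Q > S
< > < < < > > > < < > > S
< > < < < > > > < < > > Q
< > < < < > > > < < > > < >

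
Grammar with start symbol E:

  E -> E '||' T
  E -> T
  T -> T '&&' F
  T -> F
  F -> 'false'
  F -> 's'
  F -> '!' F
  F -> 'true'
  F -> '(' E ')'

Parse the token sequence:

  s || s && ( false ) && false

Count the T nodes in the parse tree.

5

[E [E [T [F s]]] || [T [T [T [F s]] && [F ( [E [T [F false]]] )]] && [F false]]]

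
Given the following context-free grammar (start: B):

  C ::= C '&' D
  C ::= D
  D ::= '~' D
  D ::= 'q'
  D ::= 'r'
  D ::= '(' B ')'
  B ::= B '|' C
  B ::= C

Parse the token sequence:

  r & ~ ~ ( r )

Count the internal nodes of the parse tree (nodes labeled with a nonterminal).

10

[B [C [C [D r]] & [D ~ [D ~ [D ( [B [C [D r]]] )]]]]]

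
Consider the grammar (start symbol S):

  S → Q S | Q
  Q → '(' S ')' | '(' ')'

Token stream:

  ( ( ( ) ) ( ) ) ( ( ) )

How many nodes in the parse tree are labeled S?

[S [Q ( [S [Q ( [S [Q ( )]] )] [S [Q ( )]]] )] [S [Q ( [S [Q ( )]] )]]]

6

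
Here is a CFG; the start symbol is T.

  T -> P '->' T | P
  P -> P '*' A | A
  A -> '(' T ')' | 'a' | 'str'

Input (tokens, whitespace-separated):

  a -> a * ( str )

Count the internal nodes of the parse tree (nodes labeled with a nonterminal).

11

[T [P [A a]] -> [T [P [P [A a]] * [A ( [T [P [A str]]] )]]]]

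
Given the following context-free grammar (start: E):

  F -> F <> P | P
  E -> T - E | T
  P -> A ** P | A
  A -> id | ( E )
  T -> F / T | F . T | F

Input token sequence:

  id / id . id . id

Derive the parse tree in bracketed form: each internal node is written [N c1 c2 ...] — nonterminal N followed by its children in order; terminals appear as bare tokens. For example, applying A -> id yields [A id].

E
T
F / T
P / T
A / T
id / T
id / F . T
id / P . T
id / A . T
id / id . T
id / id . F . T
id / id . P . T
id / id . A . T
id / id . id . T
id / id . id . F
id / id . id . P
id / id . id . A
id / id . id . id

[E [T [F [P [A id]]] / [T [F [P [A id]]] . [T [F [P [A id]]] . [T [F [P [A id]]]]]]]]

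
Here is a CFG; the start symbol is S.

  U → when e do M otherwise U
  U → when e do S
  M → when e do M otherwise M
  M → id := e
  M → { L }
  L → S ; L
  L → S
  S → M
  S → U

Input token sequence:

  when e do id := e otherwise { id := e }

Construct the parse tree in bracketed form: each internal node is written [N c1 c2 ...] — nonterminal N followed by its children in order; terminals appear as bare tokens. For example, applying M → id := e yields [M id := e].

S
M
when e do M otherwise M
when e do id := e otherwise M
when e do id := e otherwise { L }
when e do id := e otherwise { S }
when e do id := e otherwise { M }
when e do id := e otherwise { id := e }

[S [M when e do [M id := e] otherwise [M { [L [S [M id := e]]] }]]]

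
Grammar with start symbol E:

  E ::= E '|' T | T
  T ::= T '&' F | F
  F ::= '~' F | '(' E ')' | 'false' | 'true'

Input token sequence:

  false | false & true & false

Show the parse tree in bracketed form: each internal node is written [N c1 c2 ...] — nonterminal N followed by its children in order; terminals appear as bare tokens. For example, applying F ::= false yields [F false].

E
E | T
T | T
F | T
false | T
false | T & F
false | T & F & F
false | F & F & F
false | false & F & F
false | false & true & F
false | false & true & false

[E [E [T [F false]]] | [T [T [T [F false]] & [F true]] & [F false]]]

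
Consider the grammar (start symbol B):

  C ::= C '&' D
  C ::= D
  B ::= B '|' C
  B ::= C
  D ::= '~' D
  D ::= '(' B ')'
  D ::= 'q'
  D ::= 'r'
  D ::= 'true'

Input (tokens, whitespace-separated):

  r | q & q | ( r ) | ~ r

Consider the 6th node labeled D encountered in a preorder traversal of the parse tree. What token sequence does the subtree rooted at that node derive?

[B [B [B [B [C [D r]]] | [C [C [D q]] & [D q]]] | [C [D ( [B [C [D r]]] )]]] | [C [D ~ [D r]]]]

~ r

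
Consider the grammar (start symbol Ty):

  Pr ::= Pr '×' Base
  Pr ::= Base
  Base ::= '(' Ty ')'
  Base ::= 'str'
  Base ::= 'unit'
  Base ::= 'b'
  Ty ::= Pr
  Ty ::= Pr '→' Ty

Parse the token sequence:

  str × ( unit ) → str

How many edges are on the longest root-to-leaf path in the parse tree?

6

[Ty [Pr [Pr [Base str]] × [Base ( [Ty [Pr [Base unit]]] )]] → [Ty [Pr [Base str]]]]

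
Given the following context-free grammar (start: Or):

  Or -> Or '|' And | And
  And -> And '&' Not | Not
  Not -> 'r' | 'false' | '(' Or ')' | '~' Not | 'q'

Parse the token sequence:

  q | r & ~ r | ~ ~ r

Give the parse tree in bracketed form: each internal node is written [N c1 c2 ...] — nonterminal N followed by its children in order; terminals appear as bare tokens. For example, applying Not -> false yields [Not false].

[Or [Or [Or [And [Not q]]] | [And [And [Not r]] & [Not ~ [Not r]]]] | [And [Not ~ [Not ~ [Not r]]]]]

Or
Or | And
Or | And | And
And | And | And
Not | And | And
q | And | And
q | And & Not | And
q | Not & Not | And
q | r & Not | And
q | r & ~ Not | And
q | r & ~ r | And
q | r & ~ r | Not
q | r & ~ r | ~ Not
q | r & ~ r | ~ ~ Not
q | r & ~ r | ~ ~ r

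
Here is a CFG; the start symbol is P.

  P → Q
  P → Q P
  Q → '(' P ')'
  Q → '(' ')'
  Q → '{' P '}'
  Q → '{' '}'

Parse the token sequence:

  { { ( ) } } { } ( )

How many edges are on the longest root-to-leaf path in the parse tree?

6

[P [Q { [P [Q { [P [Q ( )]] }]] }] [P [Q { }] [P [Q ( )]]]]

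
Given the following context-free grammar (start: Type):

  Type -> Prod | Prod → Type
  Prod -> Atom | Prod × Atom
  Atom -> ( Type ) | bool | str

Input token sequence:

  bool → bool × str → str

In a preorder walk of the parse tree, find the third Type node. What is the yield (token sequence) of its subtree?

str

[Type [Prod [Atom bool]] → [Type [Prod [Prod [Atom bool]] × [Atom str]] → [Type [Prod [Atom str]]]]]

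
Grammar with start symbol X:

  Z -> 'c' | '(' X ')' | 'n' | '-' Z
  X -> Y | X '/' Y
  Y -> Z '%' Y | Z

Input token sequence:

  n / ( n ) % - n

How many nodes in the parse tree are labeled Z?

5

[X [X [Y [Z n]]] / [Y [Z ( [X [Y [Z n]]] )] % [Y [Z - [Z n]]]]]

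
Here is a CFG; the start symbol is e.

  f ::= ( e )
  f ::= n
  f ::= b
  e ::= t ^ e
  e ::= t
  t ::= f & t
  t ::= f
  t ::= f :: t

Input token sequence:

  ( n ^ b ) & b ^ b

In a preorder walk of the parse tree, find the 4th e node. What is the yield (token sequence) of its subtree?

b

[e [t [f ( [e [t [f n]] ^ [e [t [f b]]]] )] & [t [f b]]] ^ [e [t [f b]]]]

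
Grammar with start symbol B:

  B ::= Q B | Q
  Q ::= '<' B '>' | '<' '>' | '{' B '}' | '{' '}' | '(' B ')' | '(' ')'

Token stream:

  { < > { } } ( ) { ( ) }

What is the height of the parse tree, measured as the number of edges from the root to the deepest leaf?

6

[B [Q { [B [Q < >] [B [Q { }]]] }] [B [Q ( )] [B [Q { [B [Q ( )]] }]]]]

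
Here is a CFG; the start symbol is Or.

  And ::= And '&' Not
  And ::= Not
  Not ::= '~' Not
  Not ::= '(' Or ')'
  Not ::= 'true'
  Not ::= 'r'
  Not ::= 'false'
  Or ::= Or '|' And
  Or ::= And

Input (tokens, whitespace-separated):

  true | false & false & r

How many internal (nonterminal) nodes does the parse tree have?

10

[Or [Or [And [Not true]]] | [And [And [And [Not false]] & [Not false]] & [Not r]]]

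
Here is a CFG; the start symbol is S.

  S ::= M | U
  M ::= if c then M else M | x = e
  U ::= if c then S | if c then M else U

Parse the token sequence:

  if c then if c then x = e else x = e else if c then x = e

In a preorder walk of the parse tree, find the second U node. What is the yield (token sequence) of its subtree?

if c then x = e

[S [U if c then [M if c then [M x = e] else [M x = e]] else [U if c then [S [M x = e]]]]]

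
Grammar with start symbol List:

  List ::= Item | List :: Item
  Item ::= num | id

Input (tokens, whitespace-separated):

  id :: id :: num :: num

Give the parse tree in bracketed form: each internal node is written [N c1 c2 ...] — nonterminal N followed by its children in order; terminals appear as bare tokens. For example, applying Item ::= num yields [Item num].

[List [List [List [List [Item id]] :: [Item id]] :: [Item num]] :: [Item num]]

List
List :: Item
List :: Item :: Item
List :: Item :: Item :: Item
Item :: Item :: Item :: Item
id :: Item :: Item :: Item
id :: id :: Item :: Item
id :: id :: num :: Item
id :: id :: num :: num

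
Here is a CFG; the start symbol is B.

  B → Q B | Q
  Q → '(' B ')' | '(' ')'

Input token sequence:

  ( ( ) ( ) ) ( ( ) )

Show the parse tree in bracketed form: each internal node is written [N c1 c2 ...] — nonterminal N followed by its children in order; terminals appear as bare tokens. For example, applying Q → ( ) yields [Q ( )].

[B [Q ( [B [Q ( )] [B [Q ( )]]] )] [B [Q ( [B [Q ( )]] )]]]

B
Q B
( B ) B
( Q B ) B
( ( ) B ) B
( ( ) Q ) B
( ( ) ( ) ) B
( ( ) ( ) ) Q
( ( ) ( ) ) ( B )
( ( ) ( ) ) ( Q )
( ( ) ( ) ) ( ( ) )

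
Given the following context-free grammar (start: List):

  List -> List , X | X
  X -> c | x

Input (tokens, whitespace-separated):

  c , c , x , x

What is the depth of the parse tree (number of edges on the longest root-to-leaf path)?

[List [List [List [List [X c]] , [X c]] , [X x]] , [X x]]

5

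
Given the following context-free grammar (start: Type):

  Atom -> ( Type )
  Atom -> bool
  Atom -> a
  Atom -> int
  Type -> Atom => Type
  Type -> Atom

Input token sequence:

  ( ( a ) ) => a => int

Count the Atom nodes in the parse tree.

5

[Type [Atom ( [Type [Atom ( [Type [Atom a]] )]] )] => [Type [Atom a] => [Type [Atom int]]]]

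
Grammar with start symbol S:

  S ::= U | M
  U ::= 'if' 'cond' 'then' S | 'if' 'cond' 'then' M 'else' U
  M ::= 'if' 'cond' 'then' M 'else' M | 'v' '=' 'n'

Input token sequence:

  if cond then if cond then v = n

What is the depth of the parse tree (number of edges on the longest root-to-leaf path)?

6

[S [U if cond then [S [U if cond then [S [M v = n]]]]]]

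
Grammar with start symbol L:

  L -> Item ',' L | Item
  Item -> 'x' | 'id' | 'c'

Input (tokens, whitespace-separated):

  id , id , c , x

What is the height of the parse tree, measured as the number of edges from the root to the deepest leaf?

5

[L [Item id] , [L [Item id] , [L [Item c] , [L [Item x]]]]]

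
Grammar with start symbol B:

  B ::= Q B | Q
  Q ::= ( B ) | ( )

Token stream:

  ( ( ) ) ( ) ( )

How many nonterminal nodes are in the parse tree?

8

[B [Q ( [B [Q ( )]] )] [B [Q ( )] [B [Q ( )]]]]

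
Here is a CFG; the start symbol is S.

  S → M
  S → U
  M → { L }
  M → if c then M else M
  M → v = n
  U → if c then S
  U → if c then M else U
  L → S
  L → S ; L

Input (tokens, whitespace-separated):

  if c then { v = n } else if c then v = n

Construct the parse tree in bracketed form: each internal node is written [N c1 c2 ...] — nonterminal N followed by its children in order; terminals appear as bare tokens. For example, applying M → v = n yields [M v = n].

S
U
if c then M else U
if c then { L } else U
if c then { S } else U
if c then { M } else U
if c then { v = n } else U
if c then { v = n } else if c then S
if c then { v = n } else if c then M
if c then { v = n } else if c then v = n

[S [U if c then [M { [L [S [M v = n]]] }] else [U if c then [S [M v = n]]]]]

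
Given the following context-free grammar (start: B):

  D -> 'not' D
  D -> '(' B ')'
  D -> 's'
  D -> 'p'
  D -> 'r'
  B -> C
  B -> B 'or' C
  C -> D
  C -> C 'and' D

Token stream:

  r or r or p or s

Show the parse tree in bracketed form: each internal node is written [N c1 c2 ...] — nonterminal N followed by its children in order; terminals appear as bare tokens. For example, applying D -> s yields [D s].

B
B or C
B or C or C
B or C or C or C
C or C or C or C
D or C or C or C
r or C or C or C
r or D or C or C
r or r or C or C
r or r or D or C
r or r or p or C
r or r or p or D
r or r or p or s

[B [B [B [B [C [D r]]] or [C [D r]]] or [C [D p]]] or [C [D s]]]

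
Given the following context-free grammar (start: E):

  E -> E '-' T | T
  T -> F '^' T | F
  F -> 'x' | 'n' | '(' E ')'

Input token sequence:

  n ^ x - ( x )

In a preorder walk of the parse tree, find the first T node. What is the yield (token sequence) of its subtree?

n ^ x

[E [E [T [F n] ^ [T [F x]]]] - [T [F ( [E [T [F x]]] )]]]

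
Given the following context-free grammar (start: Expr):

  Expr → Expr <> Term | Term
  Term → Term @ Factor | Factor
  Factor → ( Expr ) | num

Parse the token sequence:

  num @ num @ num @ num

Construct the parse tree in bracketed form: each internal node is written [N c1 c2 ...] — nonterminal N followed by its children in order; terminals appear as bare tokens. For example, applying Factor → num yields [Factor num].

Expr
Term
Term @ Factor
Term @ Factor @ Factor
Term @ Factor @ Factor @ Factor
Factor @ Factor @ Factor @ Factor
num @ Factor @ Factor @ Factor
num @ num @ Factor @ Factor
num @ num @ num @ Factor
num @ num @ num @ num

[Expr [Term [Term [Term [Term [Factor num]] @ [Factor num]] @ [Factor num]] @ [Factor num]]]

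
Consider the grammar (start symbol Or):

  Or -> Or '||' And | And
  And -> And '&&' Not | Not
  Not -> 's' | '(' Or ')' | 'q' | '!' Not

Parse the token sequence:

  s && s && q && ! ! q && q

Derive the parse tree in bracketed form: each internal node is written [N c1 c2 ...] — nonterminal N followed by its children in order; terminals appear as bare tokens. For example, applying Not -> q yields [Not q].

Or
And
And && Not
And && Not && Not
And && Not && Not && Not
And && Not && Not && Not && Not
Not && Not && Not && Not && Not
s && Not && Not && Not && Not
s && s && Not && Not && Not
s && s && q && Not && Not
s && s && q && ! Not && Not
s && s && q && ! ! Not && Not
s && s && q && ! ! q && Not
s && s && q && ! ! q && q

[Or [And [And [And [And [And [Not s]] && [Not s]] && [Not q]] && [Not ! [Not ! [Not q]]]] && [Not q]]]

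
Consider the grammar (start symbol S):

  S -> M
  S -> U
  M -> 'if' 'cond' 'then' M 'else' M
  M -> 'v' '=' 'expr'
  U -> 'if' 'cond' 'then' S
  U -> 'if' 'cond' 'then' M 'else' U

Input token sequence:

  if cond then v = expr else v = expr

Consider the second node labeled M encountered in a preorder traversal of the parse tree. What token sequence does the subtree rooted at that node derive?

[S [M if cond then [M v = expr] else [M v = expr]]]

v = expr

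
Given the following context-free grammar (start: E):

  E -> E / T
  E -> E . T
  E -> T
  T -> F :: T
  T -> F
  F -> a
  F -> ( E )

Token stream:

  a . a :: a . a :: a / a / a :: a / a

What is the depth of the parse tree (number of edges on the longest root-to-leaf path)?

[E [E [E [E [E [E [T [F a]]] . [T [F a] :: [T [F a]]]] . [T [F a] :: [T [F a]]]] / [T [F a]]] / [T [F a] :: [T [F a]]]] / [T [F a]]]

8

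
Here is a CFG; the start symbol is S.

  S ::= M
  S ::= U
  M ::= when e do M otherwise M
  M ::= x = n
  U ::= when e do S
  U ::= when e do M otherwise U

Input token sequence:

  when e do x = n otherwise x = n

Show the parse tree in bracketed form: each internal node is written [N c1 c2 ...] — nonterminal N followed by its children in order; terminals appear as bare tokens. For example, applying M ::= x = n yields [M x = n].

[S [M when e do [M x = n] otherwise [M x = n]]]

S
M
when e do M otherwise M
when e do x = n otherwise M
when e do x = n otherwise x = n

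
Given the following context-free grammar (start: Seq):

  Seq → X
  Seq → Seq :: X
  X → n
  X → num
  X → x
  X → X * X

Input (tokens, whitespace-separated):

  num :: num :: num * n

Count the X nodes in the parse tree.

5

[Seq [Seq [Seq [X num]] :: [X num]] :: [X [X num] * [X n]]]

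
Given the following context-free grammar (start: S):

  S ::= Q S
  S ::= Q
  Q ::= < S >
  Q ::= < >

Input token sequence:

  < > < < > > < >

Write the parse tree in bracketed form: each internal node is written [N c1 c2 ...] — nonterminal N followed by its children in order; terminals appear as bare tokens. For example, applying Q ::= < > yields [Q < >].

S
Q S
< > S
< > Q S
< > < S > S
< > < Q > S
< > < < > > S
< > < < > > Q
< > < < > > < >

[S [Q < >] [S [Q < [S [Q < >]] >] [S [Q < >]]]]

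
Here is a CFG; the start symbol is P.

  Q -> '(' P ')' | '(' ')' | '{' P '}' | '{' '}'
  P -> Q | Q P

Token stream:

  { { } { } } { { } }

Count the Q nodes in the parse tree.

[P [Q { [P [Q { }] [P [Q { }]]] }] [P [Q { [P [Q { }]] }]]]

5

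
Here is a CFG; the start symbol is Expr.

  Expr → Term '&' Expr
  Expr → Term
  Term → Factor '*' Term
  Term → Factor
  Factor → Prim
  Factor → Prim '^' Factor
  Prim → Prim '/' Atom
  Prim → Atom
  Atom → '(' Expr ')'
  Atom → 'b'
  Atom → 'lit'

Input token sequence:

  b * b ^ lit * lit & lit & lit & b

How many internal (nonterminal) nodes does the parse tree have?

[Expr [Term [Factor [Prim [Atom b]]] * [Term [Factor [Prim [Atom b]] ^ [Factor [Prim [Atom lit]]]] * [Term [Factor [Prim [Atom lit]]]]]] & [Expr [Term [Factor [Prim [Atom lit]]]] & [Expr [Term [Factor [Prim [Atom lit]]]] & [Expr [Term [Factor [Prim [Atom b]]]]]]]]

31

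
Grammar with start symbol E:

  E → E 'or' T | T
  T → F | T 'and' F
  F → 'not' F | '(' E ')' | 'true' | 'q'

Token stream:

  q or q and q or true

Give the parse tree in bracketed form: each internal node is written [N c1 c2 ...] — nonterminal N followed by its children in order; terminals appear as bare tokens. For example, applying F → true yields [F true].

E
E or T
E or T or T
T or T or T
F or T or T
q or T or T
q or T and F or T
q or F and F or T
q or q and F or T
q or q and q or T
q or q and q or F
q or q and q or true

[E [E [E [T [F q]]] or [T [T [F q]] and [F q]]] or [T [F true]]]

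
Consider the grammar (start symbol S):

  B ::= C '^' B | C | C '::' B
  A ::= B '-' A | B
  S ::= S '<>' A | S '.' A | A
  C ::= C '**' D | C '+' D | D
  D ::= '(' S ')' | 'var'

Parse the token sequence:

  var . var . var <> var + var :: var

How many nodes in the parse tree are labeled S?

[S [S [S [S [A [B [C [D var]]]]] . [A [B [C [D var]]]]] . [A [B [C [D var]]]]] <> [A [B [C [C [D var]] + [D var]] :: [B [C [D var]]]]]]

4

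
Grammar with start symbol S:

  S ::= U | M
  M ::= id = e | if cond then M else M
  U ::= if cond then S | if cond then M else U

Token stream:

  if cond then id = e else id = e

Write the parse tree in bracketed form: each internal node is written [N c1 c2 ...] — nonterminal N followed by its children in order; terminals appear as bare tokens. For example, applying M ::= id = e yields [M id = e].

[S [M if cond then [M id = e] else [M id = e]]]

S
M
if cond then M else M
if cond then id = e else M
if cond then id = e else id = e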